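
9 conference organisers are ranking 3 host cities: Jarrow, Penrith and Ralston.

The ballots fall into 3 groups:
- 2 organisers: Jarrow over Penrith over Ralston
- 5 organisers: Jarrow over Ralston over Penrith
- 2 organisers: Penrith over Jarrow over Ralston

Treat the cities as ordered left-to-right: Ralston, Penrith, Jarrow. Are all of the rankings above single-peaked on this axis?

no

Axis positions: Ralston=1, Penrith=2, Jarrow=3.
Group 1 (peak Jarrow at position 3): ranking walks positions 3-2-1, expanding outward from the peak — single-peaked.
Group 2: ranking walks positions 3-1-2; Ralston is ranked above Penrith even though Penrith lies between Ralston and the peak Jarrow on the axis — preferences dip and rise again. Not single-peaked.
Group 3 (peak Penrith at position 2): ranking walks positions 2-3-1, expanding outward from the peak — single-peaked.
Group 2 violates single-peakedness, so the profile is not single-peaked on this axis.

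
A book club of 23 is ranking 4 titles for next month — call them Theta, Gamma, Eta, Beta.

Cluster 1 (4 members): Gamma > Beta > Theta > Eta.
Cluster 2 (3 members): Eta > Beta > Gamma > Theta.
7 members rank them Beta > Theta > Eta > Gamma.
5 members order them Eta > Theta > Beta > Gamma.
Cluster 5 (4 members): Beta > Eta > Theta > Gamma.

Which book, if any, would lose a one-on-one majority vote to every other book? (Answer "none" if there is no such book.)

Gamma

Pairwise majorities:
Theta–Gamma: Theta 16–7.
Theta vs Eta: Eta wins 12–11.
Theta vs Beta: Theta is ranked higher on 5 ballots, Beta on 18. Beta wins 18–5.
Gamma vs Eta: Gamma is ranked higher on 4 ballots, Eta on 19. Eta wins 19–4.
Gamma–Beta: Beta 19–4.
Eta vs Beta: Beta, 15–8.
Only Gamma has no wins; Gamma is the Condorcet loser.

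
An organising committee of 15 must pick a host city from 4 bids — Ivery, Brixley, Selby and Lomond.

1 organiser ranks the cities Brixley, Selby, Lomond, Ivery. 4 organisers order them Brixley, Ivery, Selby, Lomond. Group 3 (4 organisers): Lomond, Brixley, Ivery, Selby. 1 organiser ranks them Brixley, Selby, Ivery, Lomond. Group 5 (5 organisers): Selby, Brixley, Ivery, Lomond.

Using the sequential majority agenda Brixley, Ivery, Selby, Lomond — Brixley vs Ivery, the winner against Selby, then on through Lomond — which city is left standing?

Brixley

Round 1: Brixley vs Ivery — 15–0, Brixley advances.
Round 2: Brixley vs Selby — 10–5, Brixley advances.
Round 3: Brixley vs Lomond — 11–4, Brixley advances.
The agenda winner is Brixley.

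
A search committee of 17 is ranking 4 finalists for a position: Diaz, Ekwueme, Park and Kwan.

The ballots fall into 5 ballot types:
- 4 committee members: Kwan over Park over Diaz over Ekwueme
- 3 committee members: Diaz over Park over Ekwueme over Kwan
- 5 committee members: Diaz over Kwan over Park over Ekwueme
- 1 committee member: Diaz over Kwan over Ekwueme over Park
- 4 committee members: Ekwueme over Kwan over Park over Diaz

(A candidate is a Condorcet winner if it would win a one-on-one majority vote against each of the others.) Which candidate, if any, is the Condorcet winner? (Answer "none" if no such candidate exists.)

Check each pair by majority over 17 ballots:
Diaz–Ekwueme: Diaz 13–4.
Diaz–Park: Diaz 9–8.
Diaz vs Kwan: Diaz wins 9–8.
Ekwueme–Park: Park 12–5.
Ekwueme vs Kwan: Kwan wins 10–7.
Park vs Kwan: Kwan wins 14–3.
Diaz beats each of Ekwueme, Park, Kwan — Diaz is the Condorcet winner.

Diaz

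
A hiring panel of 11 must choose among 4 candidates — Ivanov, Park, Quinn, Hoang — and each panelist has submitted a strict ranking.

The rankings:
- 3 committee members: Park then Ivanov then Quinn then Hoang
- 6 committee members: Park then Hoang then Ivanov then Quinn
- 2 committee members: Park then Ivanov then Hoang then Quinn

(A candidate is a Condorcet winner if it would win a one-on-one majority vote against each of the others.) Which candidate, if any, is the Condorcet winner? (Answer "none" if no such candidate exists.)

Park

Check each pair by majority over 11 ballots:
Ivanov vs Park: 0 for Ivanov, 11 for Park — Park by 11–0.
Ivanov vs Quinn: Ivanov is ranked higher on 3+6+2 = 11 ballots, Quinn on 0. Ivanov wins 11–0.
Ivanov vs Hoang: 3+2 = 5 for Ivanov, 6 for Hoang — Hoang by 6–5.
Park vs Quinn: 11 to 0, Park.
Park vs Hoang: 3+6+2 = 11 for Park, 0 for Hoang — Park by 11–0.
Quinn vs Hoang: Quinn is ranked higher on 3 ballots, Hoang on 8. Hoang wins 8–3.
Park wins every pairwise contest, so Park is the Condorcet winner.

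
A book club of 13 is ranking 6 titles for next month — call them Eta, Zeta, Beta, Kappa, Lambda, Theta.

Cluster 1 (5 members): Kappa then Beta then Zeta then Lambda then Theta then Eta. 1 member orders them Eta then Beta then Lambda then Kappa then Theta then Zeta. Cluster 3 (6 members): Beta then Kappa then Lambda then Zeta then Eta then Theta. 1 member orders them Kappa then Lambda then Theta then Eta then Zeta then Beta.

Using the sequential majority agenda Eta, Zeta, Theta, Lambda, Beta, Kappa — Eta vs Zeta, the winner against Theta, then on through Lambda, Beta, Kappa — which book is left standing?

Beta

Round 1: Eta vs Zeta — 2–11, Zeta advances.
Round 2: Zeta vs Theta — 11–2, Zeta advances.
Round 3: Zeta vs Lambda — 5–8, Lambda advances.
Round 4: Lambda vs Beta — 1–12, Beta advances.
Round 5: Beta vs Kappa — 7–6, Beta advances.
The agenda winner is Beta.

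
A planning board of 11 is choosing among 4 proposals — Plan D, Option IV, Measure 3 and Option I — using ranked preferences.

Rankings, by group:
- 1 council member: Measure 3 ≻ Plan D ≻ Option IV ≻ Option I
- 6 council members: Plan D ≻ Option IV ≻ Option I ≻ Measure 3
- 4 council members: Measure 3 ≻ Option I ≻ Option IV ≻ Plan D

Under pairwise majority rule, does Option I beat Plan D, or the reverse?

Plan D

Ballots ranking Option I above Plan D: 4.
Ballots ranking Plan D above Option I: 11 − 4 = 7.
Plan D wins the head-to-head 7–4.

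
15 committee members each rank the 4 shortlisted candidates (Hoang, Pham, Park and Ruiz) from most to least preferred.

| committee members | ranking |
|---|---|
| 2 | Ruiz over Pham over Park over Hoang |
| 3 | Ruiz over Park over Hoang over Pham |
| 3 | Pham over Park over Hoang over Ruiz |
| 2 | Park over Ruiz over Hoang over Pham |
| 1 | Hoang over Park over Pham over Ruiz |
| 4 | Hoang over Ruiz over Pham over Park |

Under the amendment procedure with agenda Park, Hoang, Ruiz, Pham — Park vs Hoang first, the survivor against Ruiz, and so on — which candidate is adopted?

Round 1: Park vs Hoang — 10–5, Park advances.
Round 2: Park vs Ruiz — 6–9, Ruiz advances.
Round 3: Ruiz vs Pham — 11–4, Ruiz advances.
The agenda winner is Ruiz.

Ruiz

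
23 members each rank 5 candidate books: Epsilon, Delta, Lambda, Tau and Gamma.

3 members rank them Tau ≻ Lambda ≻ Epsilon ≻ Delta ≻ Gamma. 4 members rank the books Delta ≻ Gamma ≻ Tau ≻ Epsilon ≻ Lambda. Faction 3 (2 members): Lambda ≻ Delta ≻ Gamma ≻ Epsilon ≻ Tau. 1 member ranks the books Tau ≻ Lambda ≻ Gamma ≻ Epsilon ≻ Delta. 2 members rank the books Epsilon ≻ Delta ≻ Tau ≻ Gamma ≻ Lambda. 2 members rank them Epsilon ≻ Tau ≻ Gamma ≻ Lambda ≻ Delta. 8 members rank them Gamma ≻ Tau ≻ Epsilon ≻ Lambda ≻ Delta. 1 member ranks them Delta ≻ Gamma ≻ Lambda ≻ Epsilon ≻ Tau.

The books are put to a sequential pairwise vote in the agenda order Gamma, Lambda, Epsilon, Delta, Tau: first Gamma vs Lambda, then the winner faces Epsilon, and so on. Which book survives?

Tau

Round 1: Gamma vs Lambda — 17–6, Gamma advances.
Round 2: Gamma vs Epsilon — 16–7, Gamma advances.
Round 3: Gamma vs Delta — 11–12, Delta advances.
Round 4: Delta vs Tau — 9–14, Tau advances.
The agenda winner is Tau.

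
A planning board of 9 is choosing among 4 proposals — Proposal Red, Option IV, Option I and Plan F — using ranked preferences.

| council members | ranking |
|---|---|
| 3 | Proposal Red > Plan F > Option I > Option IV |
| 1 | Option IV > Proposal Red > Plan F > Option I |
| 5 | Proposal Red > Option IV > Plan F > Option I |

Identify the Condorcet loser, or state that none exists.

Head-to-head results (9 council members):
Proposal Red vs Option IV: Proposal Red preferred on 3+5 = 8 ballots; Proposal Red wins 8–1.
Proposal Red vs Option I: Proposal Red is ranked higher on 3+1+5 = 9 ballots, Option I on 0. Proposal Red wins 9–0.
Proposal Red–Plan F: Proposal Red 9–0.
Option IV vs Option I: Option IV is ranked higher on 1+5 = 6 ballots, Option I on 3. Option IV wins 6–3.
Option IV vs Plan F: Option IV, 6–3.
Option I vs Plan F: 0 for Option I, 9 for Plan F — Plan F by 9–0.
Only Option I has no wins; Option I is the Condorcet loser.

Option I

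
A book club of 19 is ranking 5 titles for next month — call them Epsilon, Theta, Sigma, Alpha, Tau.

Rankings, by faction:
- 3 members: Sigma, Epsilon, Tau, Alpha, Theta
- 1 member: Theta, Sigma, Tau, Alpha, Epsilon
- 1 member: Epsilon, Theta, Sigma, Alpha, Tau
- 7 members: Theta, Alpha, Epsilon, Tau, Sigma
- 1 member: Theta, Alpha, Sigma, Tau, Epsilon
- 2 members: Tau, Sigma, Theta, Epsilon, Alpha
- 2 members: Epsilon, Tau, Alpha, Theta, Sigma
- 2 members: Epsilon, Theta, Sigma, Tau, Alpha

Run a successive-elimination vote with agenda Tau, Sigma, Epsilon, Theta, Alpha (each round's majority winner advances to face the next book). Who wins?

Theta

Round 1: Tau vs Sigma — 11–8, Tau advances.
Round 2: Tau vs Epsilon — 4–15, Epsilon advances.
Round 3: Epsilon vs Theta — 8–11, Theta advances.
Round 4: Theta vs Alpha — 14–5, Theta advances.
Theta survives the agenda.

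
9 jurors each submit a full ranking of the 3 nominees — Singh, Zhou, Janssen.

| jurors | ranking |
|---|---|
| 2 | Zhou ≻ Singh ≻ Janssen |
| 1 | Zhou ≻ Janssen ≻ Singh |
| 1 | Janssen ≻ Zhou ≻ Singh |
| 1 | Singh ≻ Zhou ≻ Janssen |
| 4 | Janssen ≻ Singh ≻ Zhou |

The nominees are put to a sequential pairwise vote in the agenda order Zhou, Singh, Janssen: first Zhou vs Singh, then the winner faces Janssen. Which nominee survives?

Janssen

Round 1: Zhou vs Singh — 4–5, Singh advances.
Round 2: Singh vs Janssen — 3–6, Janssen advances.
The agenda winner is Janssen.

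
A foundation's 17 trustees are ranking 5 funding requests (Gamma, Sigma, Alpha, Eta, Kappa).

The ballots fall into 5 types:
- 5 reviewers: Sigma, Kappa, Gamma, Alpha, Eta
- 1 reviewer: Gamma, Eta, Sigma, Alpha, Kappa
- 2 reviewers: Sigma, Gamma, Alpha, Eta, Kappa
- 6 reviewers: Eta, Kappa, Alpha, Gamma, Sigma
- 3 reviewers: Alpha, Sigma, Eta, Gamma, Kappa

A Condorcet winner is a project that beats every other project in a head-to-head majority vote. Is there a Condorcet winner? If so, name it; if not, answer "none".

none

Head-to-head results (17 reviewers):
Gamma vs Sigma: 1+6 = 7 for Gamma, 10 for Sigma — Sigma by 10–7.
Gamma vs Alpha: Gamma preferred on 5+1+2 = 8 ballots; Alpha wins 9–8.
Gamma vs Eta: Gamma is ranked higher on 5+1+2 = 8 ballots, Eta on 9. Eta wins 9–8.
Gamma vs Kappa: Gamma is ranked higher on 1+2+3 = 6 ballots, Kappa on 11. Kappa wins 11–6.
Sigma vs Alpha: 8 to 9, Alpha.
Sigma vs Eta: Sigma preferred on 5+2+3 = 10 ballots; Sigma wins 10–7.
Sigma vs Kappa: Sigma is ranked higher on 5+1+2+3 = 11 ballots, Kappa on 6. Sigma wins 11–6.
Alpha vs Eta: 10 to 7, Alpha.
Alpha vs Kappa: Alpha preferred on 1+2+3 = 6 ballots; Kappa wins 11–6.
Eta vs Kappa: Eta is ranked higher on 1+2+6+3 = 12 ballots, Kappa on 5. Eta wins 12–5.
No project is unbeaten: Gamma loses to Sigma; Sigma loses to Alpha; Alpha loses to Kappa; Eta loses to Sigma; Kappa loses to Sigma. In particular Sigma beats Kappa beats Alpha beats Sigma is a majority cycle — no Condorcet winner exists.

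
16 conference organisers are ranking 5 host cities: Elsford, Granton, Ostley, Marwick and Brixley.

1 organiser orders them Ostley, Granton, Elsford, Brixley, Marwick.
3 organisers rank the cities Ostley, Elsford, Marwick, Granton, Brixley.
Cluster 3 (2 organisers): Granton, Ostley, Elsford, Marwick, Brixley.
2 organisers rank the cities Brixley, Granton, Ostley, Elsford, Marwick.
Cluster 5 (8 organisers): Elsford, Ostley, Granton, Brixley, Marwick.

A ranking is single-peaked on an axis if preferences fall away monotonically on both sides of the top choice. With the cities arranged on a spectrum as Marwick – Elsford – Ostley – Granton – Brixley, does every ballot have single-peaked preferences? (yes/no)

yes

Axis positions: Marwick=1, Elsford=2, Ostley=3, Granton=4, Brixley=5.
Cluster 1 (peak Ostley at position 3): ranking walks positions 3-4-2-5-1, expanding outward from the peak — single-peaked.
Cluster 2 (peak Ostley at position 3): ranking walks positions 3-2-1-4-5, expanding outward from the peak — single-peaked.
Cluster 3 (peak Granton at position 4): ranking walks positions 4-3-2-1-5, expanding outward from the peak — single-peaked.
Cluster 4 (peak Brixley at position 5): ranking walks positions 5-4-3-2-1, expanding outward from the peak — single-peaked.
Cluster 5 (peak Elsford at position 2): ranking walks positions 2-3-4-5-1, expanding outward from the peak — single-peaked.
Every ranking is single-peaked on this axis.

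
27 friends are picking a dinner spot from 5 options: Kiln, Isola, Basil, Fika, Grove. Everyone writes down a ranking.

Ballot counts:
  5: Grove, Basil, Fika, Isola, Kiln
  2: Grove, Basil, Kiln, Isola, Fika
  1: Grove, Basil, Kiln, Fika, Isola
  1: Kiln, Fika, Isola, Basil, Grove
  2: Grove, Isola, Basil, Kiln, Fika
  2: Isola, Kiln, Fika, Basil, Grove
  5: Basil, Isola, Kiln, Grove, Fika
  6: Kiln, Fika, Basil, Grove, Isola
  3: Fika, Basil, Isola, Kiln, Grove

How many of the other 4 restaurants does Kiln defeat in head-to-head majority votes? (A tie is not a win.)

Kiln against each rival (27 friends):
Kiln vs Isola: Isola wins 17–10.
Kiln vs Basil: 9 to 18, Basil.
Kiln vs Fika: Kiln wins 19–8.
Kiln vs Grove: Kiln, 17–10.
Kiln beats Fika, Grove; loses to Isola, Basil — 2 pairwise wins.

2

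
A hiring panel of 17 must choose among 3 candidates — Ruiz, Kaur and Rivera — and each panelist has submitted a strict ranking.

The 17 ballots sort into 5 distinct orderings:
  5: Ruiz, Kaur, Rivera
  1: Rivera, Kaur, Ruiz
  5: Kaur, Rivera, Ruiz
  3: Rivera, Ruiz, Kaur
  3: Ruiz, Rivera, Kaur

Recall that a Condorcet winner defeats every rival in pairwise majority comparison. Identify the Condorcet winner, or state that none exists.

Check each pair by majority over 17 ballots:
Ruiz vs Kaur: 5+3+3 = 11 for Ruiz, 6 for Kaur — Ruiz by 11–6.
Ruiz vs Rivera: 8 to 9, Rivera.
Kaur vs Rivera: Kaur wins 10–7.
Each candidate drops at least one matchup (Ruiz loses to Rivera; Kaur loses to Ruiz; Rivera loses to Kaur); the cycle Ruiz beats Kaur beats Rivera beats Ruiz rules out a Condorcet winner.

none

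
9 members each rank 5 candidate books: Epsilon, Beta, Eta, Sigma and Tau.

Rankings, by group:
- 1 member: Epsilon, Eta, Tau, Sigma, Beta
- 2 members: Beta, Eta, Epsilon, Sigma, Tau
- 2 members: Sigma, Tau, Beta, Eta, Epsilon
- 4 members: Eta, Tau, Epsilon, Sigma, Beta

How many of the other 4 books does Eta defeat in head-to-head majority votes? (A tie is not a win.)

Eta against each rival (9 members):
Eta vs Epsilon: 8 to 1, Eta.
Eta vs Beta: Eta preferred on 1+4 = 5 ballots; Eta wins 5–4.
Eta vs Sigma: 7 to 2, Eta.
Eta–Tau: Eta 7–2.
Eta beats Epsilon, Beta, Sigma, Tau — 4 pairwise wins.

4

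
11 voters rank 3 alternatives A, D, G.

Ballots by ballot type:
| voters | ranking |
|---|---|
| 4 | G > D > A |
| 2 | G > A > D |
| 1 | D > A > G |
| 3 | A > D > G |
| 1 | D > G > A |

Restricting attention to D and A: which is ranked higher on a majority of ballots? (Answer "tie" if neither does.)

D

Ballots ranking D above A: 4 + 1 + 1 = 6.
Ballots ranking A above D: 11 − 6 = 5.
D wins the head-to-head 6–5.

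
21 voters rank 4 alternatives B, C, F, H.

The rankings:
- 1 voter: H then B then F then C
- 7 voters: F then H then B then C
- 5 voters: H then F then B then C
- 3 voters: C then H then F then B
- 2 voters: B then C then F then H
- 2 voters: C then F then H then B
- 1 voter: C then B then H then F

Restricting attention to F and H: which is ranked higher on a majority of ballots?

F

Ballots ranking F above H: 7 + 2 + 2 = 11.
Ballots ranking H above F: 21 − 11 = 10.
F wins the head-to-head 11–10.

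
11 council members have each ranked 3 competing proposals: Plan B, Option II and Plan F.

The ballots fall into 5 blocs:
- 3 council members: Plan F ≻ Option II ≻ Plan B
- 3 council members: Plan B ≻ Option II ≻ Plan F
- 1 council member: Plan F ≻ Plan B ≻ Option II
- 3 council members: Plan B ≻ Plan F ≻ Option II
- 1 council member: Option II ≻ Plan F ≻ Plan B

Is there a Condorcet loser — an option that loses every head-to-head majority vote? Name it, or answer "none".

Option II

Head-to-head results (11 council members):
Plan B vs Option II: Plan B, 7–4.
Plan B vs Plan F: 3+3 = 6 for Plan B, 5 for Plan F — Plan B by 6–5.
Option II vs Plan F: Option II is ranked higher on 3+1 = 4 ballots, Plan F on 7. Plan F wins 7–4.
Option II is beaten in every head-to-head and is the Condorcet loser.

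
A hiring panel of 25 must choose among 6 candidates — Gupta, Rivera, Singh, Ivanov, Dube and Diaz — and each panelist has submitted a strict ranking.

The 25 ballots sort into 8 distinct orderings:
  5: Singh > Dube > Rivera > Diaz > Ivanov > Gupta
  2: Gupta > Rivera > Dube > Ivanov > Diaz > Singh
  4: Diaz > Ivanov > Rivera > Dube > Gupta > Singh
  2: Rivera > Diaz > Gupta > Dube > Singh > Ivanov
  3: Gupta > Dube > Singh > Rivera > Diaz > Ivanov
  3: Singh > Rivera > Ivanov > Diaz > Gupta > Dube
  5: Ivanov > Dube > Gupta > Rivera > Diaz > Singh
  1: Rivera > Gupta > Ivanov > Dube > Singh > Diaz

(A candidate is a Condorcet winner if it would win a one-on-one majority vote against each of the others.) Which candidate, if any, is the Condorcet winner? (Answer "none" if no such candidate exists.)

Check each pair by majority over 25 ballots:
Gupta vs Rivera: Gupta preferred on 2+3+5 = 10 ballots; Rivera wins 15–10.
Gupta vs Singh: 2+4+2+3+5+1 = 17 for Gupta, 8 for Singh — Gupta by 17–8.
Gupta vs Ivanov: Gupta is ranked higher on 2+2+3+1 = 8 ballots, Ivanov on 17. Ivanov wins 17–8.
Gupta vs Dube: 2+2+3+3+1 = 11 for Gupta, 14 for Dube — Dube by 14–11.
Gupta vs Diaz: 11 to 14, Diaz.
Rivera vs Singh: 14 to 11, Rivera.
Rivera vs Ivanov: 5+2+2+3+3+1 = 16 for Rivera, 9 for Ivanov — Rivera by 16–9.
Rivera vs Dube: 2+4+2+3+1 = 12 for Rivera, 13 for Dube — Dube by 13–12.
Rivera vs Diaz: Rivera preferred on 21 ballots; Rivera wins 21–4.
Singh vs Ivanov: Singh is ranked higher on 5+2+3+3 = 13 ballots, Ivanov on 12. Singh wins 13–12.
Singh vs Dube: Singh is ranked higher on 5+3 = 8 ballots, Dube on 17. Dube wins 17–8.
Singh vs Diaz: 5+3+3+1 = 12 for Singh, 13 for Diaz — Diaz by 13–12.
Ivanov vs Dube: 4+3+5+1 = 13 for Ivanov, 12 for Dube — Ivanov by 13–12.
Ivanov vs Diaz: 2+3+5+1 = 11 for Ivanov, 14 for Diaz — Diaz by 14–11.
Dube vs Diaz: Dube is ranked higher on 5+2+3+5+1 = 16 ballots, Diaz on 9. Dube wins 16–9.
Each candidate drops at least one matchup (Gupta loses to Rivera; Rivera loses to Dube; Singh loses to Gupta; Ivanov loses to Rivera; Dube loses to Ivanov; Diaz loses to Rivera); the cycle Gupta → Singh → Ivanov → Gupta rules out a Condorcet winner.

none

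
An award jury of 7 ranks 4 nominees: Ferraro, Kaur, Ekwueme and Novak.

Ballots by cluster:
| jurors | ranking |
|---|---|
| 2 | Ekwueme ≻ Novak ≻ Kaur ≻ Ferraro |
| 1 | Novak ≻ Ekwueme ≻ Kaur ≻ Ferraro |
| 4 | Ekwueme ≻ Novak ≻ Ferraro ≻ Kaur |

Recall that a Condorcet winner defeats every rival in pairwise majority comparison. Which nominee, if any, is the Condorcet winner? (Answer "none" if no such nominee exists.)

Pairwise majorities:
Ferraro vs Kaur: 4 for Ferraro, 3 for Kaur — Ferraro by 4–3.
Ferraro vs Ekwueme: Ekwueme wins 7–0.
Ferraro vs Novak: Novak, 7–0.
Kaur–Ekwueme: Ekwueme 7–0.
Kaur vs Novak: Novak, 7–0.
Ekwueme vs Novak: Ekwueme preferred on 2+4 = 6 ballots; Ekwueme wins 6–1.
Ekwueme beats each of Ferraro, Kaur, Novak — Ekwueme is the Condorcet winner.

Ekwueme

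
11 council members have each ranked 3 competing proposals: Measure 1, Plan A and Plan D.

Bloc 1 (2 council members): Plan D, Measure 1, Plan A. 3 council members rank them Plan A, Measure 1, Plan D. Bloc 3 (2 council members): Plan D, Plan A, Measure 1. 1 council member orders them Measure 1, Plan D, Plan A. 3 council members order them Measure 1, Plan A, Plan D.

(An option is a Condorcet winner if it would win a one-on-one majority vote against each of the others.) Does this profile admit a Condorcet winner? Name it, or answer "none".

Measure 1

Head-to-head results (11 council members):
Measure 1–Plan A: Measure 1 6–5.
Measure 1 vs Plan D: Measure 1 wins 7–4.
Plan A vs Plan D: Plan A wins 6–5.
Only Measure 1 has no losses; Measure 1 is the Condorcet winner.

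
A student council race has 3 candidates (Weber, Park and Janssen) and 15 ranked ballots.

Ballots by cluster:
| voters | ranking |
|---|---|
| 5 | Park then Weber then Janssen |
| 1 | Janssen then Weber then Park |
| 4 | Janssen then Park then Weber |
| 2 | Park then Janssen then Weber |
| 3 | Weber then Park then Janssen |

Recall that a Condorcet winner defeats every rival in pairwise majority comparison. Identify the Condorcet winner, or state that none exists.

Pairwise majorities:
Weber vs Park: Park wins 11–4.
Weber vs Janssen: Weber, 8–7.
Park vs Janssen: Park wins 10–5.
Park beats each of Weber, Janssen — Park is the Condorcet winner.

Park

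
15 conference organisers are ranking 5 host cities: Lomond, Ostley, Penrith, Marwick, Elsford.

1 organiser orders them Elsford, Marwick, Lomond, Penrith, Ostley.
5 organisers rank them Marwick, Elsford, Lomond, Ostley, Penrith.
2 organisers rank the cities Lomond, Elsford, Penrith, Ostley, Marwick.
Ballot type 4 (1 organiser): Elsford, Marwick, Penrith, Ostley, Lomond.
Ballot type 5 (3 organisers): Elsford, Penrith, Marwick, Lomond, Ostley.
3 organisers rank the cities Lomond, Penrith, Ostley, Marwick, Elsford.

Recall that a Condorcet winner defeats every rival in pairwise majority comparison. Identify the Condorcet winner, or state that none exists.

Head-to-head results (15 organisers):
Lomond–Ostley: Lomond 14–1.
Lomond vs Penrith: Lomond, 11–4.
Lomond vs Marwick: 2+3 = 5 for Lomond, 10 for Marwick — Marwick by 10–5.
Lomond vs Elsford: Elsford, 10–5.
Ostley vs Penrith: 5 for Ostley, 10 for Penrith — Penrith by 10–5.
Ostley vs Marwick: Ostley is ranked higher on 2+3 = 5 ballots, Marwick on 10. Marwick wins 10–5.
Ostley vs Elsford: 3 to 12, Elsford.
Penrith–Marwick: Penrith 8–7.
Penrith vs Elsford: Penrith preferred on 3 ballots; Elsford wins 12–3.
Marwick vs Elsford: Marwick wins 8–7.
Each city drops at least one matchup (Lomond loses to Marwick; Ostley loses to Lomond; Penrith loses to Lomond; Marwick loses to Penrith; Elsford loses to Marwick); the cycle Lomond > Penrith > Marwick > Lomond rules out a Condorcet winner.

none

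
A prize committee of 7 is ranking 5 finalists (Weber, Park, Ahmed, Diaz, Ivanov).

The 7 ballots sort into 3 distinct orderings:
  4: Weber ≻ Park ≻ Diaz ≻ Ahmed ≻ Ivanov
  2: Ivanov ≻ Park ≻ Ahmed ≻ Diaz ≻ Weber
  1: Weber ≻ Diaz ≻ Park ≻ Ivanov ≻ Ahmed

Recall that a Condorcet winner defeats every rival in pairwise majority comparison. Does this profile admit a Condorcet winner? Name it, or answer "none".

Check each pair by majority over 7 ballots:
Weber vs Park: Weber preferred on 4+1 = 5 ballots; Weber wins 5–2.
Weber vs Ahmed: 5 to 2, Weber.
Weber vs Diaz: 4+1 = 5 for Weber, 2 for Diaz — Weber by 5–2.
Weber vs Ivanov: Weber is ranked higher on 4+1 = 5 ballots, Ivanov on 2. Weber wins 5–2.
Park vs Ahmed: 7 to 0, Park.
Park vs Diaz: Park preferred on 4+2 = 6 ballots; Park wins 6–1.
Park vs Ivanov: 4+1 = 5 for Park, 2 for Ivanov — Park by 5–2.
Ahmed vs Diaz: 2 to 5, Diaz.
Ahmed vs Ivanov: 4 for Ahmed, 3 for Ivanov — Ahmed by 4–3.
Diaz vs Ivanov: 5 to 2, Diaz.
Weber defeats every rival head-to-head and is the Condorcet winner.

Weber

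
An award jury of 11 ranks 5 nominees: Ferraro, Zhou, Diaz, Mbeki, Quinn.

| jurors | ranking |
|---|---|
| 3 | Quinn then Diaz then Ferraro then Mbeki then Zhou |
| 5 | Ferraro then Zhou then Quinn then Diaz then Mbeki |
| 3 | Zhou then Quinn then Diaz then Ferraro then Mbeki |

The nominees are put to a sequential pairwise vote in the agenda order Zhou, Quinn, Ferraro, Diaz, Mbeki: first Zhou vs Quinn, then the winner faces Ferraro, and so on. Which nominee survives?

Round 1: Zhou vs Quinn — 8–3, Zhou advances.
Round 2: Zhou vs Ferraro — 3–8, Ferraro advances.
Round 3: Ferraro vs Diaz — 5–6, Diaz advances.
Round 4: Diaz vs Mbeki — 11–0, Diaz advances.
Diaz survives the agenda.

Diaz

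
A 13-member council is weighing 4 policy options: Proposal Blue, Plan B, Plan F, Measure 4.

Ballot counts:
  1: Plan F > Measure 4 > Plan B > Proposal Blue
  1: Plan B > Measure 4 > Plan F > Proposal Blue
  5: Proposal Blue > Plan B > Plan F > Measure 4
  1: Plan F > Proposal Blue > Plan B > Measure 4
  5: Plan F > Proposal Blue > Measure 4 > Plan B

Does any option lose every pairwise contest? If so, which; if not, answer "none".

Measure 4

Pairwise majorities:
Proposal Blue vs Plan B: Proposal Blue preferred on 5+1+5 = 11 ballots; Proposal Blue wins 11–2.
Proposal Blue vs Plan F: Plan F, 8–5.
Proposal Blue vs Measure 4: Proposal Blue is ranked higher on 5+1+5 = 11 ballots, Measure 4 on 2. Proposal Blue wins 11–2.
Plan B vs Plan F: Plan F wins 7–6.
Plan B–Measure 4: Plan B 7–6.
Plan F vs Measure 4: Plan F wins 12–1.
Measure 4 is beaten in every head-to-head and is the Condorcet loser.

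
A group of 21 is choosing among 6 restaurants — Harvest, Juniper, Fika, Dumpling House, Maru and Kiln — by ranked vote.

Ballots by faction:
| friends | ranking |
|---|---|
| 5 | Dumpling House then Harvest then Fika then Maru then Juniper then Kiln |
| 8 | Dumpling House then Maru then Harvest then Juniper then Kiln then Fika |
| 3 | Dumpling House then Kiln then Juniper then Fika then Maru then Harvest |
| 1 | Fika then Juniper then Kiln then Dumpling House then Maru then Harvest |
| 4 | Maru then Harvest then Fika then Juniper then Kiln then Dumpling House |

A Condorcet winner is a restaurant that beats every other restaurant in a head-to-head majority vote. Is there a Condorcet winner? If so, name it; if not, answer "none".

Dumpling House

Head-to-head results (21 friends):
Harvest vs Juniper: 5+8+4 = 17 for Harvest, 4 for Juniper — Harvest by 17–4.
Harvest vs Fika: Harvest is ranked higher on 5+8+4 = 17 ballots, Fika on 4. Harvest wins 17–4.
Harvest vs Dumpling House: 4 for Harvest, 17 for Dumpling House — Dumpling House by 17–4.
Harvest vs Maru: Harvest is ranked higher on 5 ballots, Maru on 16. Maru wins 16–5.
Harvest vs Kiln: 17 to 4, Harvest.
Juniper vs Fika: 8+3 = 11 for Juniper, 10 for Fika — Juniper by 11–10.
Juniper vs Dumpling House: Juniper is ranked higher on 1+4 = 5 ballots, Dumpling House on 16. Dumpling House wins 16–5.
Juniper vs Maru: Juniper preferred on 3+1 = 4 ballots; Maru wins 17–4.
Juniper vs Kiln: Juniper is ranked higher on 5+8+1+4 = 18 ballots, Kiln on 3. Juniper wins 18–3.
Fika vs Dumpling House: Fika preferred on 1+4 = 5 ballots; Dumpling House wins 16–5.
Fika vs Maru: Fika preferred on 5+3+1 = 9 ballots; Maru wins 12–9.
Fika vs Kiln: 10 to 11, Kiln.
Dumpling House vs Maru: 5+8+3+1 = 17 for Dumpling House, 4 for Maru — Dumpling House by 17–4.
Dumpling House vs Kiln: 5+8+3 = 16 for Dumpling House, 5 for Kiln — Dumpling House by 16–5.
Maru vs Kiln: 5+8+4 = 17 for Maru, 4 for Kiln — Maru by 17–4.
Dumpling House defeats every rival head-to-head and is the Condorcet winner.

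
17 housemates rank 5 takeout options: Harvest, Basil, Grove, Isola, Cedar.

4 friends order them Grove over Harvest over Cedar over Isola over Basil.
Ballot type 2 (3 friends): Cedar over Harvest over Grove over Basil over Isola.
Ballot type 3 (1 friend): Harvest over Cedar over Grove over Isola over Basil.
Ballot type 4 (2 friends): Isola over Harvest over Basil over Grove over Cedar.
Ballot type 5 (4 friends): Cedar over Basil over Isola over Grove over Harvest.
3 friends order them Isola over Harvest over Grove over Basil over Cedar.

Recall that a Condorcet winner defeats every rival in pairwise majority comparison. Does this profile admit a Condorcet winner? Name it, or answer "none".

none

Check each pair by majority over 17 ballots:
Harvest–Basil: Harvest 13–4.
Harvest vs Grove: Harvest is ranked higher on 3+1+2+3 = 9 ballots, Grove on 8. Harvest wins 9–8.
Harvest vs Isola: Isola, 9–8.
Harvest–Cedar: Harvest 10–7.
Basil vs Grove: Basil preferred on 2+4 = 6 ballots; Grove wins 11–6.
Basil–Isola: Isola 10–7.
Basil vs Cedar: Basil is ranked higher on 2+3 = 5 ballots, Cedar on 12. Cedar wins 12–5.
Grove vs Isola: Isola, 9–8.
Grove–Cedar: Grove 9–8.
Isola vs Cedar: Cedar wins 12–5.
No restaurant is unbeaten: Harvest loses to Isola; Basil loses to Harvest; Grove loses to Harvest; Isola loses to Cedar; Cedar loses to Harvest. In particular Harvest > Cedar > Isola > Harvest is a majority cycle — no Condorcet winner exists.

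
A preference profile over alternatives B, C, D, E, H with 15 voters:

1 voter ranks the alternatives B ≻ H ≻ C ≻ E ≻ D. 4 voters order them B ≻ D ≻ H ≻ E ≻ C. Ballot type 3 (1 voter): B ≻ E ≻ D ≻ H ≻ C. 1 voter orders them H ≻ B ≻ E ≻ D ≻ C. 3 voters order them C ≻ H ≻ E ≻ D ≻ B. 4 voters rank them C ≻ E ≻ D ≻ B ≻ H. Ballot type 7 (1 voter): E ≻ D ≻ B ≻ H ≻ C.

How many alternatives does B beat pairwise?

2

B against each rival (15 voters):
B vs C: B, 8–7.
B vs D: D wins 8–7.
B vs E: E wins 8–7.
B vs H: 1+4+1+4+1 = 11 for B, 4 for H — B by 11–4.
B beats C, H; loses to D, E — 2 pairwise wins.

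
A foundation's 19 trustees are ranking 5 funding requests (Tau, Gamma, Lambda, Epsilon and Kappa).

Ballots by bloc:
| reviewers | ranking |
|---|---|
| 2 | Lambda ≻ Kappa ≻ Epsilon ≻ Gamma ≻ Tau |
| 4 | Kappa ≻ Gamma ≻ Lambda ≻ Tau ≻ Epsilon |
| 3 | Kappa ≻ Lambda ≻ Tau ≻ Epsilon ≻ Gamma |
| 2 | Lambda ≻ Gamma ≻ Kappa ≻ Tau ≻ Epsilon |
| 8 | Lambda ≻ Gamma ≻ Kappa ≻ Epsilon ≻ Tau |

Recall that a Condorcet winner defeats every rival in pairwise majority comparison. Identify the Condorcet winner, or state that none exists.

Lambda

Pairwise majorities:
Tau vs Gamma: Gamma, 16–3.
Tau–Lambda: Lambda 19–0.
Tau vs Epsilon: Epsilon wins 10–9.
Tau–Kappa: Kappa 19–0.
Gamma–Lambda: Lambda 15–4.
Gamma vs Epsilon: Gamma wins 14–5.
Gamma vs Kappa: Gamma, 10–9.
Lambda vs Epsilon: Lambda wins 19–0.
Lambda–Kappa: Lambda 12–7.
Epsilon vs Kappa: Kappa, 19–0.
Only Lambda has no losses; Lambda is the Condorcet winner.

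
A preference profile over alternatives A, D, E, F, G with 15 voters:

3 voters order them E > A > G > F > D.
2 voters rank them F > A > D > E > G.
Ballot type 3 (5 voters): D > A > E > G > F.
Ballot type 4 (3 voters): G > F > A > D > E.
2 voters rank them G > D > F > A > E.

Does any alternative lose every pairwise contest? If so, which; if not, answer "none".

Head-to-head results (15 voters):
A vs D: 8 to 7, A.
A vs E: A, 12–3.
A vs F: A preferred on 3+5 = 8 ballots; A wins 8–7.
A vs G: A preferred on 3+2+5 = 10 ballots; A wins 10–5.
D vs E: D preferred on 2+5+3+2 = 12 ballots; D wins 12–3.
D vs F: D is ranked higher on 5+2 = 7 ballots, F on 8. F wins 8–7.
D vs G: 7 to 8, G.
E vs F: E is ranked higher on 3+5 = 8 ballots, F on 7. E wins 8–7.
E–G: E 10–5.
F vs G: G, 13–2.
Each alternative has at least one pairwise win (A beats D; D beats E; E beats F; F beats D; G beats D) — no Condorcet loser.

none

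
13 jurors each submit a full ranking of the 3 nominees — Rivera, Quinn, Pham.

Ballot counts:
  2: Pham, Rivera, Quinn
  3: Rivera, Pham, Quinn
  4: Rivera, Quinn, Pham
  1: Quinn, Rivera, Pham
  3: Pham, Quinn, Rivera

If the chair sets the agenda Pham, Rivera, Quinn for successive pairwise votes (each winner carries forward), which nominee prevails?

Round 1: Pham vs Rivera — 5–8, Rivera advances.
Round 2: Rivera vs Quinn — 9–4, Rivera advances.
Rivera survives the agenda.

Rivera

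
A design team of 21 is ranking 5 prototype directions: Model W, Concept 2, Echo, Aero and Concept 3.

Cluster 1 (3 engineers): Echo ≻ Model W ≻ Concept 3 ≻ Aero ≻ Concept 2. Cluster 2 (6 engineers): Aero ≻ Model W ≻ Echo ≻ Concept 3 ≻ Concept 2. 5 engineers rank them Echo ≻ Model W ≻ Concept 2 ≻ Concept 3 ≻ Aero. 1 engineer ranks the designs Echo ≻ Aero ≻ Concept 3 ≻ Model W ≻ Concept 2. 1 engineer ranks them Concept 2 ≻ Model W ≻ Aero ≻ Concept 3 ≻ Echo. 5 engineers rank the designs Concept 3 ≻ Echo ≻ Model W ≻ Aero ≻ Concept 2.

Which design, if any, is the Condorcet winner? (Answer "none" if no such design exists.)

Echo

Pairwise majorities:
Model W vs Concept 2: Model W wins 20–1.
Model W vs Echo: Echo, 14–7.
Model W vs Aero: Model W wins 14–7.
Model W vs Concept 3: Model W, 15–6.
Concept 2 vs Echo: Echo wins 20–1.
Concept 2 vs Aero: Aero, 15–6.
Concept 2 vs Concept 3: Concept 3 wins 15–6.
Echo vs Aero: Echo wins 14–7.
Echo vs Concept 3: Echo wins 15–6.
Aero–Concept 3: Concept 3 13–8.
Only Echo has no losses; Echo is the Condorcet winner.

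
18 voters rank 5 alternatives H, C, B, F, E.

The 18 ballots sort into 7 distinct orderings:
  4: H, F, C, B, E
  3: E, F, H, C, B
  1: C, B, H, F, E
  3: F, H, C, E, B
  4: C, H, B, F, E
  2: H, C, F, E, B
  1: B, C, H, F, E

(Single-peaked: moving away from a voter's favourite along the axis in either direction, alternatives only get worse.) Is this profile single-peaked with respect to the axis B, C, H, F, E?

Axis positions: B=1, C=2, H=3, F=4, E=5.
Cluster 1 (peak H at position 3): ranking walks positions 3-4-2-1-5, expanding outward from the peak — single-peaked.
Cluster 2 (peak E at position 5): ranking walks positions 5-4-3-2-1, expanding outward from the peak — single-peaked.
Cluster 3 (peak C at position 2): ranking walks positions 2-1-3-4-5, expanding outward from the peak — single-peaked.
Cluster 4 (peak F at position 4): ranking walks positions 4-3-2-5-1, expanding outward from the peak — single-peaked.
Cluster 5 (peak C at position 2): ranking walks positions 2-3-1-4-5, expanding outward from the peak — single-peaked.
Cluster 6 (peak H at position 3): ranking walks positions 3-2-4-5-1, expanding outward from the peak — single-peaked.
Cluster 7 (peak B at position 1): ranking walks positions 1-2-3-4-5, expanding outward from the peak — single-peaked.
Every ranking is single-peaked on this axis.

yes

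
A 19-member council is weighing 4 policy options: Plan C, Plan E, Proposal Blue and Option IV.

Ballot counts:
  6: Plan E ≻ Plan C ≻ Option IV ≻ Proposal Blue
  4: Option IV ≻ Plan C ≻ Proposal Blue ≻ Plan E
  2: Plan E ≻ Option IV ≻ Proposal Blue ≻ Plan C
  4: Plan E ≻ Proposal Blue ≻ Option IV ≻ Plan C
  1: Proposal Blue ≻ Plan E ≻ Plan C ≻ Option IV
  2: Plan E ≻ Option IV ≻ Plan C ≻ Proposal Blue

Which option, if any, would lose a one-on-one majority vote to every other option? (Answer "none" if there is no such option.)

Pairwise majorities:
Plan C–Plan E: Plan E 15–4.
Plan C vs Proposal Blue: 6+4+2 = 12 for Plan C, 7 for Proposal Blue — Plan C by 12–7.
Plan C vs Option IV: Option IV wins 12–7.
Plan E vs Proposal Blue: Plan E is ranked higher on 6+2+4+2 = 14 ballots, Proposal Blue on 5. Plan E wins 14–5.
Plan E vs Option IV: Plan E, 15–4.
Proposal Blue vs Option IV: Proposal Blue is ranked higher on 4+1 = 5 ballots, Option IV on 14. Option IV wins 14–5.
Proposal Blue loses to every other option — it is the Condorcet loser.

Proposal Blue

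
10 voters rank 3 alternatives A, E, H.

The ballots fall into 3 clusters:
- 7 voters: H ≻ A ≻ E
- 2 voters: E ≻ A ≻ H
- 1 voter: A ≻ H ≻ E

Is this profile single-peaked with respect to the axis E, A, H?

Axis positions: E=1, A=2, H=3.
Cluster 1 (peak H at position 3): ranking walks positions 3-2-1, expanding outward from the peak — single-peaked.
Cluster 2 (peak E at position 1): ranking walks positions 1-2-3, expanding outward from the peak — single-peaked.
Cluster 3 (peak A at position 2): ranking walks positions 2-3-1, expanding outward from the peak — single-peaked.
Every ranking is single-peaked on this axis.

yes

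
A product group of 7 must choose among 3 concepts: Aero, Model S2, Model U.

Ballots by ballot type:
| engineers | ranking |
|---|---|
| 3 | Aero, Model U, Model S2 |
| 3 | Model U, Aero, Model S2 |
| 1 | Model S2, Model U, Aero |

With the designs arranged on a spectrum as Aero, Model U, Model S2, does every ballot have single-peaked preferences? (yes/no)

yes

Axis positions: Aero=1, Model U=2, Model S2=3.
Ballot type 1 (peak Aero at position 1): ranking walks positions 1-2-3, expanding outward from the peak — single-peaked.
Ballot type 2 (peak Model U at position 2): ranking walks positions 2-1-3, expanding outward from the peak — single-peaked.
Ballot type 3 (peak Model S2 at position 3): ranking walks positions 3-2-1, expanding outward from the peak — single-peaked.
Every ranking is single-peaked on this axis.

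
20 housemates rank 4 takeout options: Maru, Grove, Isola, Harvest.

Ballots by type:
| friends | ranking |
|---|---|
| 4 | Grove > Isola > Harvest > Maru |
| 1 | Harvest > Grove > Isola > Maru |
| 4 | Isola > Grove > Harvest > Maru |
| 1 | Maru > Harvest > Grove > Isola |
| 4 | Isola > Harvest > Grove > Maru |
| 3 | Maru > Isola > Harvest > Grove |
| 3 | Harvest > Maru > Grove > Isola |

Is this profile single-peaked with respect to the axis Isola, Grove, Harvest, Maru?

Axis positions: Isola=1, Grove=2, Harvest=3, Maru=4.
Type 1 (peak Grove at position 2): ranking walks positions 2-1-3-4, expanding outward from the peak — single-peaked.
Type 2 (peak Harvest at position 3): ranking walks positions 3-2-1-4, expanding outward from the peak — single-peaked.
Type 3 (peak Isola at position 1): ranking walks positions 1-2-3-4, expanding outward from the peak — single-peaked.
Type 4 (peak Maru at position 4): ranking walks positions 4-3-2-1, expanding outward from the peak — single-peaked.
Type 5: ranking walks positions 1-3-2-4; Harvest is ranked above Grove even though Grove lies between Harvest and the peak Isola on the axis — preferences dip and rise again. Not single-peaked.
Type 6: ranking walks positions 4-1-3-2; Isola is ranked above Harvest even though Harvest lies between Isola and the peak Maru on the axis — preferences dip and rise again. Not single-peaked.
Type 7 (peak Harvest at position 3): ranking walks positions 3-4-2-1, expanding outward from the peak — single-peaked.
Type 5 violates single-peakedness, so the profile is not single-peaked on this axis.

no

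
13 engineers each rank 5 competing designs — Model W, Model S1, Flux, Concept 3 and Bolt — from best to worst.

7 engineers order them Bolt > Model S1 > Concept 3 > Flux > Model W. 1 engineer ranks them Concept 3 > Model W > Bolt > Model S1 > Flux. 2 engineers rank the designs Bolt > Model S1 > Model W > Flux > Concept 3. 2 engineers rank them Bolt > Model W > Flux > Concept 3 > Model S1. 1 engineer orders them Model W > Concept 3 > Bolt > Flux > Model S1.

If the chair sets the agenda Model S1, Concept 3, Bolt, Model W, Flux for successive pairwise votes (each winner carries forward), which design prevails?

Bolt

Round 1: Model S1 vs Concept 3 — 9–4, Model S1 advances.
Round 2: Model S1 vs Bolt — 0–13, Bolt advances.
Round 3: Bolt vs Model W — 11–2, Bolt advances.
Round 4: Bolt vs Flux — 13–0, Bolt advances.
The agenda winner is Bolt.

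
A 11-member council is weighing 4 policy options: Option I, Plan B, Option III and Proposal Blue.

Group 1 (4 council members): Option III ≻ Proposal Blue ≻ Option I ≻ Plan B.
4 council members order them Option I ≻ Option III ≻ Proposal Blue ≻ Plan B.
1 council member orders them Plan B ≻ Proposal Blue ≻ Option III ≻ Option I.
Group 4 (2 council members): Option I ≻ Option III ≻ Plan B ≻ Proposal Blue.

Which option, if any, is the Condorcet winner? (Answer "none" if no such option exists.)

Option I

Check each pair by majority over 11 ballots:
Option I–Plan B: Option I 10–1.
Option I–Option III: Option I 6–5.
Option I vs Proposal Blue: Option I, 6–5.
Plan B vs Option III: Option III, 10–1.
Plan B vs Proposal Blue: Proposal Blue wins 8–3.
Option III vs Proposal Blue: Option III, 10–1.
Option I wins every pairwise contest, so Option I is the Condorcet winner.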